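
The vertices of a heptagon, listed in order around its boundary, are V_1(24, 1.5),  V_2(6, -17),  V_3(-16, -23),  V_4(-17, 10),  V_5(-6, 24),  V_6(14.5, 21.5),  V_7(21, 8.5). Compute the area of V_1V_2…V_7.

Apply the surveyor's formula: 2A = Σ (x_i·y_{i+1} − x_{i+1}·y_i), indices taken mod 7.
Cross-terms: -417, -410, -551, -348, -477, -328.25, -172.5  ⇒  Σ = -2703.75
Area = |Σ|/2 = 1351.875.

1351.875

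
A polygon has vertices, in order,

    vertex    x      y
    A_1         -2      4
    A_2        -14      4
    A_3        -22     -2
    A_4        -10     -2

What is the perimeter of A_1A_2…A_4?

|A_1A_2| = √((-12)² + (0)²) = √144 = 12
|A_2A_3| = √((-8)² + (-6)²) = √100 = 10
|A_3A_4| = √((12)² + (0)²) = √144 = 12
|A_4A_1| = √((8)² + (6)²) = √100 = 10
Perimeter = 12 + 10 + 12 + 10 = 44.

44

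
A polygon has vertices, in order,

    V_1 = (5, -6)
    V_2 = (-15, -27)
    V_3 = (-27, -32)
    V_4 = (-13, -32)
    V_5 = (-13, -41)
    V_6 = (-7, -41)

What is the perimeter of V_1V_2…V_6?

108

|V_1V_2| = √((-20)² + (-21)²) = √841 = 29
|V_2V_3| = √((-12)² + (-5)²) = √169 = 13
|V_3V_4| = √((14)² + (0)²) = √196 = 14
|V_4V_5| = √((0)² + (-9)²) = √81 = 9
|V_5V_6| = √((6)² + (0)²) = √36 = 6
|V_6V_1| = √((12)² + (35)²) = √1369 = 37
Perimeter = 29 + 13 + 14 + 9 + 6 + 37 = 108.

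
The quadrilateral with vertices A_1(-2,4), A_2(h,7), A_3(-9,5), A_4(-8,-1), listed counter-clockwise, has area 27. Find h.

-10

The doubled signed area Σ (x_i y_{i+1} − x_{i+1} y_i) is linear in h.
With h=0 it equals 64; the coefficient of h is 1 (from the two edges through A_2).
So 1·h + 64 = 2·27 = 54 ⇒ h = -10.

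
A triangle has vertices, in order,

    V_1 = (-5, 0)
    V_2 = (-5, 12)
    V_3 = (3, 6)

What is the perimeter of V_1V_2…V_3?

32

|V_1V_2| = √((0)² + (12)²) = √144 = 12
|V_2V_3| = √((8)² + (-6)²) = √100 = 10
|V_3V_1| = √((-8)² + (-6)²) = √100 = 10
Perimeter = 12 + 10 + 10 = 32.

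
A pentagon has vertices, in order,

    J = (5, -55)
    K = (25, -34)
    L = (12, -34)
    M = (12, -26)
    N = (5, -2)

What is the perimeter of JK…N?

128

|JK| = √((20)² + (21)²) = √841 = 29
|KL| = √((-13)² + (0)²) = √169 = 13
|LM| = √((0)² + (8)²) = √64 = 8
|MN| = √((-7)² + (24)²) = √625 = 25
|NJ| = √((0)² + (-53)²) = √2809 = 53
Perimeter = 29 + 13 + 8 + 25 + 53 = 128.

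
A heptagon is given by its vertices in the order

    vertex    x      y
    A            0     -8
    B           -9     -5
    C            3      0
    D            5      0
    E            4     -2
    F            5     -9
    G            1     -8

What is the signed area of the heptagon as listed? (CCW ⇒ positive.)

Σ = (-72) + (15) + (0) + (-10) + (-26) + (-31) + (-8) = -132
Signed area = Σ/2 = -66 (negative ⇒ clockwise traversal).

-66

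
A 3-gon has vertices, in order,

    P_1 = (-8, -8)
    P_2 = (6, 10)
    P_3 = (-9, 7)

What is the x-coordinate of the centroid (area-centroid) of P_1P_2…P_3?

-11/3

Apply the shoelace (surveyor's) formula. First the cross-terms c_i = x_i·y_{i+1} − x_{i+1}·y_i:
  -32, 132, 128  ⇒  2A = 228, A = 114.
Then Σ (x_i + x_{i+1})·c_i = -2508, so x̄ = -2508 / (6·114) = -11/3.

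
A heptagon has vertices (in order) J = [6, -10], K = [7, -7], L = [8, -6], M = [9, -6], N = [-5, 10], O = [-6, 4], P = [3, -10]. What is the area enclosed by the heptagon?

Apply the shoelace (surveyor's) formula: 2A = Σ (x_i·y_{i+1} − x_{i+1}·y_i), indices taken mod 7.
Σ = (28) + (14) + (6) + (60) + (40) + (48) + (30) = 226
Area = |Σ|/2 = 113.

113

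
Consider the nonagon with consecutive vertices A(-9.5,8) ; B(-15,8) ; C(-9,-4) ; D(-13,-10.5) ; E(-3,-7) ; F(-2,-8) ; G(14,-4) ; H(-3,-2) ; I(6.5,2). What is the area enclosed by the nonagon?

223

Apply the shoelace (surveyor's) formula: 2A = Σ (x_i·y_{i+1} − x_{i+1}·y_i), indices taken mod 9.
Σ = (44) + (132) + (42.5) + (59.5) + (10) + (120) + (-40) + (7) + (71) = 446
Area = |Σ|/2 = 223.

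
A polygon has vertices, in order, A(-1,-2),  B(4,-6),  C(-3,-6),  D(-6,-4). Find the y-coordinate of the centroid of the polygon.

Apply Gauss's area formula. First the cross-terms c_i = x_i·y_{i+1} − x_{i+1}·y_i:
  14, -42, -24, 8  ⇒  2A = -44, A = -22.
Then Σ (y_i + y_{i+1})·c_i = 584, so ȳ = 584 / (6·(-22)) = -146/33.

-146/33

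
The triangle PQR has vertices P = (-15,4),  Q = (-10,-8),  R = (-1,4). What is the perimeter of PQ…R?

|PQ| = √((5)² + (-12)²) = √169 = 13
|QR| = √((9)² + (12)²) = √225 = 15
|RP| = √((-14)² + (0)²) = √196 = 14
Perimeter = 13 + 15 + 14 = 42.

42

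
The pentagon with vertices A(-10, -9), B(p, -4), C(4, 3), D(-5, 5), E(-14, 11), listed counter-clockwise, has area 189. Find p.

3

The doubled signed area Σ (x_i y_{i+1} − x_{i+1} y_i) is linear in p.
With p=0 it equals 342; the coefficient of p is 12 (from the two edges through B).
So 12·p + 342 = 2·189 = 378 ⇒ p = 3.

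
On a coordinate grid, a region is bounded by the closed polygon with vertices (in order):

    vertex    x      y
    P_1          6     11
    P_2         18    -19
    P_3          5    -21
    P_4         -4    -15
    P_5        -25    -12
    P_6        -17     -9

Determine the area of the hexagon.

596.5

P_1→P_2: (6)(-19) − (18)(11) = -312
P_2→P_3: (18)(-21) − (5)(-19) = -283
P_3→P_4: (5)(-15) − (-4)(-21) = -159
P_4→P_5: (-4)(-12) − (-25)(-15) = -327
P_5→P_6: (-25)(-9) − (-17)(-12) = 21
P_6→P_1: (-17)(11) − (6)(-9) = -133
Σ = -1193
Area = |Σ|/2 = 596.5.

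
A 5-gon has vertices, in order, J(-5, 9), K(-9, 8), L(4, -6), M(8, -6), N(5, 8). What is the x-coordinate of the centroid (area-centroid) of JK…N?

Apply the shoelace formula. First the cross-terms c_i = x_i·y_{i+1} − x_{i+1}·y_i:
  41, 22, 24, 94, 85  ⇒  2A = 266, A = 133.
Then Σ (x_i + x_{i+1})·c_i = 826, so x̄ = 826 / (6·133) = 59/57.

59/57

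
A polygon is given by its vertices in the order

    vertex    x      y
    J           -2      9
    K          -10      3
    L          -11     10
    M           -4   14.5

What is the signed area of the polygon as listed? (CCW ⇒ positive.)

-54.75

Σ = (84) + (-67) + (-119.5) + (-7) = -109.5
Signed area = Σ/2 = -54.75 (negative ⇒ clockwise traversal).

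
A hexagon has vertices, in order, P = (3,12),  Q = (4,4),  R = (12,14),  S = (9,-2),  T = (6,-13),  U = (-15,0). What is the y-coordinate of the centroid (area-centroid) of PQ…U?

1/7

Apply the surveyor's formula. First the cross-terms c_i = x_i·y_{i+1} − x_{i+1}·y_i:
  -36, 8, -150, -105, -195, -180  ⇒  2A = -658, A = -329.
Then Σ (y_i + y_{i+1})·c_i = -282, so ȳ = -282 / (6·(-329)) = 1/7.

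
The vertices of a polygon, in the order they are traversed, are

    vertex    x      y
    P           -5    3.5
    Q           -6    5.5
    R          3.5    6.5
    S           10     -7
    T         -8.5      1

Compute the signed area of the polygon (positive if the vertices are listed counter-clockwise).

-114.25

P→Q: (-5)(5.5) − (-6)(3.5) = -6.5
Q→R: (-6)(6.5) − (3.5)(5.5) = -58.25
R→S: (3.5)(-7) − (10)(6.5) = -89.5
S→T: (10)(1) − (-8.5)(-7) = -49.5
T→P: (-8.5)(3.5) − (-5)(1) = -24.75
Σ = -228.5
Signed area = Σ/2 = -114.25 (negative ⇒ clockwise traversal).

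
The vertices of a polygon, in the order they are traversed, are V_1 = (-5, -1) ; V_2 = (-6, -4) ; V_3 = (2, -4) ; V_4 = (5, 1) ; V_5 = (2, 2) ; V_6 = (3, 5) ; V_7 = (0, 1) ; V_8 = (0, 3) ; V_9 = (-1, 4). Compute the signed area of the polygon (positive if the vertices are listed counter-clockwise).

53.5

Apply the shoelace (surveyor's) formula: 2A = Σ (x_i·y_{i+1} − x_{i+1}·y_i), indices taken mod 9.
Σ = (14) + (32) + (22) + (8) + (4) + (3) + (0) + (3) + (21) = 107
Signed area = Σ/2 = 53.5 (positive ⇒ counter-clockwise traversal).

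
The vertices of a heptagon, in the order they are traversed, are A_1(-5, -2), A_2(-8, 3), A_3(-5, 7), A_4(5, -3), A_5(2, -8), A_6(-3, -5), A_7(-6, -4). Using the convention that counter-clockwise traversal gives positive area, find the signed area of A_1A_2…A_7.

-93

Apply the shoelace formula: 2A = Σ (x_i·y_{i+1} − x_{i+1}·y_i), indices taken mod 7.
Cross-terms: -31, -41, -20, -34, -34, -18, -8  ⇒  Σ = -186
Signed area = Σ/2 = -93 (negative ⇒ clockwise traversal).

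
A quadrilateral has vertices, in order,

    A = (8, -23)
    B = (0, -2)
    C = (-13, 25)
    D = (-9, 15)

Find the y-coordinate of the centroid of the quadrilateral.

1.36

Apply the surveyor's formula. First the cross-terms c_i = x_i·y_{i+1} − x_{i+1}·y_i:
  -16, -26, 30, 87  ⇒  2A = 75, A = 37.5.
Then Σ (y_i + y_{i+1})·c_i = 306, so ȳ = 306 / (6·37.5) = 1.36.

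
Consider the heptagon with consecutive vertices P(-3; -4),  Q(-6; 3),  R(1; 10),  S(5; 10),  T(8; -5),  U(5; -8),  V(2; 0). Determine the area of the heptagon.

136

Apply the shoelace (surveyor's) formula: 2A = Σ (x_i·y_{i+1} − x_{i+1}·y_i), indices taken mod 7.
Cross-terms: -33, -63, -40, -105, -39, 16, -8  ⇒  Σ = -272
Area = |Σ|/2 = 136.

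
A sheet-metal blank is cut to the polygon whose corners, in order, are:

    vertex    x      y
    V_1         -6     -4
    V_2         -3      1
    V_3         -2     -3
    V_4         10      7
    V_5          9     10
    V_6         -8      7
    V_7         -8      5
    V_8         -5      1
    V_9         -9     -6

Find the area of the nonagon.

130.5

Σ = (-18) + (11) + (16) + (37) + (143) + (16) + (17) + (39) + (0) = 261
Area = |Σ|/2 = 130.5.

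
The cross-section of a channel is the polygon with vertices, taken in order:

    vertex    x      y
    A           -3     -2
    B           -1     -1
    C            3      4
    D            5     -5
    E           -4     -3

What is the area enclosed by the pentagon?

35.5

Apply the surveyor's formula: 2A = Σ (x_i·y_{i+1} − x_{i+1}·y_i), indices taken mod 5.
A→B: (-3)(-1) − (-1)(-2) = 1
B→C: (-1)(4) − (3)(-1) = -1
C→D: (3)(-5) − (5)(4) = -35
D→E: (5)(-3) − (-4)(-5) = -35
E→A: (-4)(-2) − (-3)(-3) = -1
Σ = -71
Area = |Σ|/2 = 35.5.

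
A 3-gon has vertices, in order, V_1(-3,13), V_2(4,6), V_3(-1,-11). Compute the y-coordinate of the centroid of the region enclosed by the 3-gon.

Apply Gauss's area formula. First the cross-terms c_i = x_i·y_{i+1} − x_{i+1}·y_i:
  -70, -38, -46  ⇒  2A = -154, A = -77.
Then Σ (y_i + y_{i+1})·c_i = -1232, so ȳ = -1232 / (6·(-77)) = 8/3.

8/3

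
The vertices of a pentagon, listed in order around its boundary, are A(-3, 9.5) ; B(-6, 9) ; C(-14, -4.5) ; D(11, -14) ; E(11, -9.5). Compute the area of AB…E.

A→B: (-3)(9) − (-6)(9.5) = 30
B→C: (-6)(-4.5) − (-14)(9) = 153
C→D: (-14)(-14) − (11)(-4.5) = 245.5
D→E: (11)(-9.5) − (11)(-14) = 49.5
E→A: (11)(9.5) − (-3)(-9.5) = 76
Σ = 554
Area = |Σ|/2 = 277.

277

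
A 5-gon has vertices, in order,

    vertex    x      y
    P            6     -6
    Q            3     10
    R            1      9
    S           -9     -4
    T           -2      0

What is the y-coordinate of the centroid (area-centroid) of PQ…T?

Apply Gauss's area formula. First the cross-terms c_i = x_i·y_{i+1} − x_{i+1}·y_i:
  78, 17, 77, -8, 12  ⇒  2A = 176, A = 88.
Then Σ (y_i + y_{i+1})·c_i = 980, so ȳ = 980 / (6·88) = 245/132.

245/132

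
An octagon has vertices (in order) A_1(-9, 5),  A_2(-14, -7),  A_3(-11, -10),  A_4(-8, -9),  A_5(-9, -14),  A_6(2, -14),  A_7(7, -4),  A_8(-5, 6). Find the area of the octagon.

270.5

Σ = (133) + (63) + (19) + (31) + (154) + (90) + (22) + (29) = 541
Area = |Σ|/2 = 270.5.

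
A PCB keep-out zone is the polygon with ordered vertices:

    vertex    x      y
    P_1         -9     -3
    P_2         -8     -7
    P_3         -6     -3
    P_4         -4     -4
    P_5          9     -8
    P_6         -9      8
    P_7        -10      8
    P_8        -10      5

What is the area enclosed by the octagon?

107

Apply the shoelace formula: 2A = Σ (x_i·y_{i+1} − x_{i+1}·y_i), indices taken mod 8.
P_1→P_2: (-9)(-7) − (-8)(-3) = 39
P_2→P_3: (-8)(-3) − (-6)(-7) = -18
P_3→P_4: (-6)(-4) − (-4)(-3) = 12
P_4→P_5: (-4)(-8) − (9)(-4) = 68
P_5→P_6: (9)(8) − (-9)(-8) = 0
P_6→P_7: (-9)(8) − (-10)(8) = 8
P_7→P_8: (-10)(5) − (-10)(8) = 30
P_8→P_1: (-10)(-3) − (-9)(5) = 75
Σ = 214
Area = |Σ|/2 = 107.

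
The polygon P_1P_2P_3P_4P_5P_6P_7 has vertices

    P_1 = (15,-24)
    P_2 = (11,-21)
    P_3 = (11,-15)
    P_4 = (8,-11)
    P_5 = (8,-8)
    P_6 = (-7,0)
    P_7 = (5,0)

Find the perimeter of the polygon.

74

|P_1P_2| = √((-4)² + (3)²) = √25 = 5
|P_2P_3| = √((0)² + (6)²) = √36 = 6
|P_3P_4| = √((-3)² + (4)²) = √25 = 5
|P_4P_5| = √((0)² + (3)²) = √9 = 3
|P_5P_6| = √((-15)² + (8)²) = √289 = 17
|P_6P_7| = √((12)² + (0)²) = √144 = 12
|P_7P_1| = √((10)² + (-24)²) = √676 = 26
Perimeter = 5 + 6 + 5 + 3 + 17 + 12 + 26 = 74.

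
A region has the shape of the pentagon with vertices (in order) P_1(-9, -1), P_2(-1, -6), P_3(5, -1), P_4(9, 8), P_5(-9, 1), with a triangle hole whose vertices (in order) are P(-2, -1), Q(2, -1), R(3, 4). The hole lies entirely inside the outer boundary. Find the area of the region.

Outer boundary:
Apply the shoelace formula: 2A = Σ (x_i·y_{i+1} − x_{i+1}·y_i), indices taken mod 5.
Σ = (53) + (31) + (49) + (81) + (18) = 232
Area = |Σ|/2 = 116.
Hole:
Apply the shoelace formula: 2A = Σ (x_i·y_{i+1} − x_{i+1}·y_i), indices taken mod 3.
Cross-terms: 4, 11, 5  ⇒  Σ = 20
Area = |Σ|/2 = 10.
Net area = 116 − 10 = 106.

106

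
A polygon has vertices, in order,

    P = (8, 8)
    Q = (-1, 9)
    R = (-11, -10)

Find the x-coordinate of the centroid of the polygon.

Apply the surveyor's formula. First the cross-terms c_i = x_i·y_{i+1} − x_{i+1}·y_i:
  80, 109, -8  ⇒  2A = 181, A = 90.5.
Then Σ (x_i + x_{i+1})·c_i = -724, so x̄ = -724 / (6·90.5) = -4/3.

-4/3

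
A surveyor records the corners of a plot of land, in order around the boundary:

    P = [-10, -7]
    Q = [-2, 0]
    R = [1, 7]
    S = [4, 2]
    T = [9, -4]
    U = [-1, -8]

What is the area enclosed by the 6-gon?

Cross-terms: -14, -14, -26, -34, -76, -73  ⇒  Σ = -237
Area = |Σ|/2 = 118.5.

118.5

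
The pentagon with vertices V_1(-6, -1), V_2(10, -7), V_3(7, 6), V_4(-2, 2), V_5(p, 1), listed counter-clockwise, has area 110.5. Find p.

-10

The doubled signed area Σ (x_i y_{i+1} − x_{i+1} y_i) is linear in p.
With p=0 it equals 191; the coefficient of p is -3 (from the two edges through V_5).
So -3·p + 191 = 2·110.5 = 221 ⇒ p = -10.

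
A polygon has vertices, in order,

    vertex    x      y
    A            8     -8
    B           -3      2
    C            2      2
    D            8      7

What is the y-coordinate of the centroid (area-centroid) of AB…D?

-11/42

Apply Gauss's area formula. First the cross-terms c_i = x_i·y_{i+1} − x_{i+1}·y_i:
  -8, -10, -2, -120  ⇒  2A = -140, A = -70.
Then Σ (y_i + y_{i+1})·c_i = 110, so ȳ = 110 / (6·(-70)) = -11/42.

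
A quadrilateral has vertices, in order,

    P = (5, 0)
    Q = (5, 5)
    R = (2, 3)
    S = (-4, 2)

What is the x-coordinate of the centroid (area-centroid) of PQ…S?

Apply the shoelace formula. First the cross-terms c_i = x_i·y_{i+1} − x_{i+1}·y_i:
  25, 5, 16, -10  ⇒  2A = 36, A = 18.
Then Σ (x_i + x_{i+1})·c_i = 243, so x̄ = 243 / (6·18) = 2.25.

2.25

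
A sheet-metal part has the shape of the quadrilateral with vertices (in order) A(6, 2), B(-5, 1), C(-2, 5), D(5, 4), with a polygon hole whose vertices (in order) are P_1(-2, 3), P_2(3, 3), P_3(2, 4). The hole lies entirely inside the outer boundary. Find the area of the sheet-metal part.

24.5

Outer boundary:
Apply the shoelace (surveyor's) formula: 2A = Σ (x_i·y_{i+1} − x_{i+1}·y_i), indices taken mod 4.
Σ = (16) + (-23) + (-33) + (-14) = -54
Area = |Σ|/2 = 27.
Hole:
Apply the surveyor's formula: 2A = Σ (x_i·y_{i+1} − x_{i+1}·y_i), indices taken mod 3.
Σ = (-15) + (6) + (14) = 5
Area = |Σ|/2 = 2.5.
Net area = 27 − 2.5 = 24.5.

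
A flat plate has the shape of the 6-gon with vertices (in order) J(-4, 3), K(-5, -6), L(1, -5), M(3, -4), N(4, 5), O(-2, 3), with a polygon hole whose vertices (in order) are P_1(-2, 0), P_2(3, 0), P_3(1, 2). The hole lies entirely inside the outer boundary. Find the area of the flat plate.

Outer boundary:
Apply the shoelace formula: 2A = Σ (x_i·y_{i+1} − x_{i+1}·y_i), indices taken mod 6.
Cross-terms: 39, 31, 11, 31, 22, 6  ⇒  Σ = 140
Area = |Σ|/2 = 70.
Hole:
Σ = (0) + (6) + (4) = 10
Area = |Σ|/2 = 5.
Net area = 70 − 5 = 65.

65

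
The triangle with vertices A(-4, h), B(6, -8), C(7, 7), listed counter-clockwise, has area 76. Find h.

Write out the shoelace sum; only the two edges meeting at A involve h:
2·Area = [(7·h − (-4)·7) + ((-4)·(-8) − 6·h)] + 98
       = 1·h + 158 = 152
⇒ h = -6.

-6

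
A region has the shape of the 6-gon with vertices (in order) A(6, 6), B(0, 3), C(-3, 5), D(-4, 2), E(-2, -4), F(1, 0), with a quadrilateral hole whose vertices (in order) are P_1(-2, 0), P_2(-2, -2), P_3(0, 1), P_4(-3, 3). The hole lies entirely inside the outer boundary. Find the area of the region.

Outer boundary:
Apply the shoelace (surveyor's) formula: 2A = Σ (x_i·y_{i+1} − x_{i+1}·y_i), indices taken mod 6.
Σ = (18) + (9) + (14) + (20) + (4) + (6) = 71
Area = |Σ|/2 = 35.5.
Hole:
Apply the surveyor's formula: 2A = Σ (x_i·y_{i+1} − x_{i+1}·y_i), indices taken mod 4.
P_1→P_2: (-2)(-2) − (-2)(0) = 4
P_2→P_3: (-2)(1) − (0)(-2) = -2
P_3→P_4: (0)(3) − (-3)(1) = 3
P_4→P_1: (-3)(0) − (-2)(3) = 6
Σ = 11
Area = |Σ|/2 = 5.5.
Net area = 35.5 − 5.5 = 30.

30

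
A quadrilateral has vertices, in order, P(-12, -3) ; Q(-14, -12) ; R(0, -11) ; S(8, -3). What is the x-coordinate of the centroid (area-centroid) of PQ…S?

Apply the surveyor's formula. First the cross-terms c_i = x_i·y_{i+1} − x_{i+1}·y_i:
  102, 154, 88, -60  ⇒  2A = 284, A = 142.
Then Σ (x_i + x_{i+1})·c_i = -3864, so x̄ = -3864 / (6·142) = -322/71.

-322/71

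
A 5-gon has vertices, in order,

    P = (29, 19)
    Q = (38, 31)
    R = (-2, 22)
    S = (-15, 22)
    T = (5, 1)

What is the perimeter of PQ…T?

|PQ| = √((9)² + (12)²) = √225 = 15
|QR| = √((-40)² + (-9)²) = √1681 = 41
|RS| = √((-13)² + (0)²) = √169 = 13
|ST| = √((20)² + (-21)²) = √841 = 29
|TP| = √((24)² + (18)²) = √900 = 30
Perimeter = 15 + 41 + 13 + 29 + 30 = 128.

128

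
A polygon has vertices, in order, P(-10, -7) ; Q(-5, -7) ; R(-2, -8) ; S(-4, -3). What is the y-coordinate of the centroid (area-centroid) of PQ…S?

Apply the shoelace (surveyor's) formula. First the cross-terms c_i = x_i·y_{i+1} − x_{i+1}·y_i:
  35, 26, -26, -2  ⇒  2A = 33, A = 16.5.
Then Σ (y_i + y_{i+1})·c_i = -574, so ȳ = -574 / (6·16.5) = -574/99.

-574/99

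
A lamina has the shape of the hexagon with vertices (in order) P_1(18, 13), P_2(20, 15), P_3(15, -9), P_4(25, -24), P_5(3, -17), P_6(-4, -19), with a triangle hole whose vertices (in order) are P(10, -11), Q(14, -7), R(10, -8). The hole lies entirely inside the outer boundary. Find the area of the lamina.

Outer boundary:
Apply the shoelace (surveyor's) formula: 2A = Σ (x_i·y_{i+1} − x_{i+1}·y_i), indices taken mod 6.
P_1→P_2: (18)(15) − (20)(13) = 10
P_2→P_3: (20)(-9) − (15)(15) = -405
P_3→P_4: (15)(-24) − (25)(-9) = -135
P_4→P_5: (25)(-17) − (3)(-24) = -353
P_5→P_6: (3)(-19) − (-4)(-17) = -125
P_6→P_1: (-4)(13) − (18)(-19) = 290
Σ = -718
Area = |Σ|/2 = 359.
Hole:
P→Q: (10)(-7) − (14)(-11) = 84
Q→R: (14)(-8) − (10)(-7) = -42
R→P: (10)(-11) − (10)(-8) = -30
Σ = 12
Area = |Σ|/2 = 6.
Net area = 359 − 6 = 353.

353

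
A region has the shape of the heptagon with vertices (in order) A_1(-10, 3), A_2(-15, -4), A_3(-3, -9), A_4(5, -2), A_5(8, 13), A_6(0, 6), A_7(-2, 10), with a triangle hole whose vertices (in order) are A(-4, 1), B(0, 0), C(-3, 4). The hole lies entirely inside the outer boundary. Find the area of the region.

240.5

Outer boundary:
Apply the surveyor's formula: 2A = Σ (x_i·y_{i+1} − x_{i+1}·y_i), indices taken mod 7.
Cross-terms: 85, 123, 51, 81, 48, 12, 94  ⇒  Σ = 494
Area = |Σ|/2 = 247.
Hole:
Apply the shoelace formula: 2A = Σ (x_i·y_{i+1} − x_{i+1}·y_i), indices taken mod 3.
A→B: (-4)(0) − (0)(1) = 0
B→C: (0)(4) − (-3)(0) = 0
C→A: (-3)(1) − (-4)(4) = 13
Σ = 13
Area = |Σ|/2 = 6.5.
Net area = 247 − 6.5 = 240.5.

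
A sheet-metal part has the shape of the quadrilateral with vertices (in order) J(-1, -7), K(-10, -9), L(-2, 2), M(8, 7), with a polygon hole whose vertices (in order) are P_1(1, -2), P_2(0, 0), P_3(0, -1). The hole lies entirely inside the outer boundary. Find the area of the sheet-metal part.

Outer boundary:
J→K: (-1)(-9) − (-10)(-7) = -61
K→L: (-10)(2) − (-2)(-9) = -38
L→M: (-2)(7) − (8)(2) = -30
M→J: (8)(-7) − (-1)(7) = -49
Σ = -178
Area = |Σ|/2 = 89.
Hole:
Apply the shoelace formula: 2A = Σ (x_i·y_{i+1} − x_{i+1}·y_i), indices taken mod 3.
Σ = (0) + (0) + (1) = 1
Area = |Σ|/2 = 0.5.
Net area = 89 − 0.5 = 88.5.

88.5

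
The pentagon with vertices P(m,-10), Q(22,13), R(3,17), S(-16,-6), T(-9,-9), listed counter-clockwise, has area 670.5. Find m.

16

The doubled signed area Σ (x_i y_{i+1} − x_{i+1} y_i) is linear in m.
With m=0 it equals 989; the coefficient of m is 22 (from the two edges through P).
So 22·m + 989 = 2·670.5 = 1341 ⇒ m = 16.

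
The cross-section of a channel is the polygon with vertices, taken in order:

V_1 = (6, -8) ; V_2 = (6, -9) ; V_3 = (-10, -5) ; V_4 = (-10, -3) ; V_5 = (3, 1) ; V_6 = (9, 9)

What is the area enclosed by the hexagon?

127.5

Apply the surveyor's formula: 2A = Σ (x_i·y_{i+1} − x_{i+1}·y_i), indices taken mod 6.
Cross-terms: -6, -120, -20, -1, 18, -126  ⇒  Σ = -255
Area = |Σ|/2 = 127.5.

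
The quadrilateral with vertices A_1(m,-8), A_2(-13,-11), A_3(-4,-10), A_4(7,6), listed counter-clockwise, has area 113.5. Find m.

The doubled signed area Σ (x_i y_{i+1} − x_{i+1} y_i) is linear in m.
With m=0 it equals -28; the coefficient of m is -17 (from the two edges through A_1).
So -17·m + -28 = 2·113.5 = 227 ⇒ m = -15.

-15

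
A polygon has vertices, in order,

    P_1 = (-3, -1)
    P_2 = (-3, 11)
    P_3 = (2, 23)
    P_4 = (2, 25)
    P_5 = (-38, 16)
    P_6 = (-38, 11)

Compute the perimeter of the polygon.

110

|P_1P_2| = √((0)² + (12)²) = √144 = 12
|P_2P_3| = √((5)² + (12)²) = √169 = 13
|P_3P_4| = √((0)² + (2)²) = √4 = 2
|P_4P_5| = √((-40)² + (-9)²) = √1681 = 41
|P_5P_6| = √((0)² + (-5)²) = √25 = 5
|P_6P_1| = √((35)² + (-12)²) = √1369 = 37
Perimeter = 12 + 13 + 2 + 41 + 5 + 37 = 110.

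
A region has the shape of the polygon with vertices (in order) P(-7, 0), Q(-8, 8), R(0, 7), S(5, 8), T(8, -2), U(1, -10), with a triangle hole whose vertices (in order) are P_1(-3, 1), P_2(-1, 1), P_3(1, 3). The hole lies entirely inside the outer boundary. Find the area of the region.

182.5

Outer boundary:
Apply the shoelace formula: 2A = Σ (x_i·y_{i+1} − x_{i+1}·y_i), indices taken mod 6.
Σ = (-56) + (-56) + (-35) + (-74) + (-78) + (-70) = -369
Area = |Σ|/2 = 184.5.
Hole:
Apply Gauss's area formula: 2A = Σ (x_i·y_{i+1} − x_{i+1}·y_i), indices taken mod 3.
Σ = (-2) + (-4) + (10) = 4
Area = |Σ|/2 = 2.
Net area = 184.5 − 2 = 182.5.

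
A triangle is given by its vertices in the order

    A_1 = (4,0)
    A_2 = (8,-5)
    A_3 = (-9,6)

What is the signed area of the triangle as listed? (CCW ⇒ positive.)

Apply the surveyor's formula: 2A = Σ (x_i·y_{i+1} − x_{i+1}·y_i), indices taken mod 3.
Σ = (-20) + (3) + (-24) = -41
Signed area = Σ/2 = -20.5 (negative ⇒ clockwise traversal).

-20.5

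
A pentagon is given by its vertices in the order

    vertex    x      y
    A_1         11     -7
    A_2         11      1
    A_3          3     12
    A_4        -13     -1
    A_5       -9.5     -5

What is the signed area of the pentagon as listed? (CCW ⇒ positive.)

273.5

A_1→A_2: (11)(1) − (11)(-7) = 88
A_2→A_3: (11)(12) − (3)(1) = 129
A_3→A_4: (3)(-1) − (-13)(12) = 153
A_4→A_5: (-13)(-5) − (-9.5)(-1) = 55.5
A_5→A_1: (-9.5)(-7) − (11)(-5) = 121.5
Σ = 547
Signed area = Σ/2 = 273.5 (positive ⇒ counter-clockwise traversal).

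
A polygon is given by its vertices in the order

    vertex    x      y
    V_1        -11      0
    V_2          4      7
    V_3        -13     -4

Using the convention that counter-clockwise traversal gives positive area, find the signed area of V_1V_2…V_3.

-23

Σ = (-77) + (75) + (-44) = -46
Signed area = Σ/2 = -23 (negative ⇒ clockwise traversal).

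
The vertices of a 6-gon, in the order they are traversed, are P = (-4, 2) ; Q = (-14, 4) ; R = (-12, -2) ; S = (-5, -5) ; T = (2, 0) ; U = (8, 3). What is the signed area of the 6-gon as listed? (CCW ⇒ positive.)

Apply the shoelace (surveyor's) formula: 2A = Σ (x_i·y_{i+1} − x_{i+1}·y_i), indices taken mod 6.
Cross-terms: 12, 76, 50, 10, 6, 28  ⇒  Σ = 182
Signed area = Σ/2 = 91 (positive ⇒ counter-clockwise traversal).

91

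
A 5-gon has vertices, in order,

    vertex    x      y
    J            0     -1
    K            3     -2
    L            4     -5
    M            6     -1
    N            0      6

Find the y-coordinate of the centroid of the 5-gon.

32/87

Apply the shoelace formula. First the cross-terms c_i = x_i·y_{i+1} − x_{i+1}·y_i:
  3, -7, 26, 36, 0  ⇒  2A = 58, A = 29.
Then Σ (y_i + y_{i+1})·c_i = 64, so ȳ = 64 / (6·29) = 32/87.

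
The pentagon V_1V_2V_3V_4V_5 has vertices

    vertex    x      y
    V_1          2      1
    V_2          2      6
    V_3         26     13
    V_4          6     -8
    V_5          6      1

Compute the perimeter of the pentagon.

|V_1V_2| = √((0)² + (5)²) = √25 = 5
|V_2V_3| = √((24)² + (7)²) = √625 = 25
|V_3V_4| = √((-20)² + (-21)²) = √841 = 29
|V_4V_5| = √((0)² + (9)²) = √81 = 9
|V_5V_1| = √((-4)² + (0)²) = √16 = 4
Perimeter = 5 + 25 + 29 + 9 + 4 = 72.

72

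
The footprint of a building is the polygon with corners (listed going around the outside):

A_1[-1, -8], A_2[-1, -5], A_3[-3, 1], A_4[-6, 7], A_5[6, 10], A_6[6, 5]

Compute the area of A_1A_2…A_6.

Cross-terms: -3, -16, -15, -102, -30, -43  ⇒  Σ = -209
Area = |Σ|/2 = 104.5.

104.5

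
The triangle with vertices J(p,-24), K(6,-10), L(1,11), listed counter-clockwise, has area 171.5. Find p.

-7

Write out the shoelace sum; only the two edges meeting at J involve p:
2·Area = [(1·(-24) − p·11) + (p·(-10) − 6·(-24))] + 76
       = -21·p + 196 = 343
⇒ p = -7.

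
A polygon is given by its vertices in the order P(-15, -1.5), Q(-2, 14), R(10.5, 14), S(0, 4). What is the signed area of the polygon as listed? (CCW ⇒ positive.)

-143

Apply Gauss's area formula: 2A = Σ (x_i·y_{i+1} − x_{i+1}·y_i), indices taken mod 4.
Σ = (-213) + (-175) + (42) + (60) = -286
Signed area = Σ/2 = -143 (negative ⇒ clockwise traversal).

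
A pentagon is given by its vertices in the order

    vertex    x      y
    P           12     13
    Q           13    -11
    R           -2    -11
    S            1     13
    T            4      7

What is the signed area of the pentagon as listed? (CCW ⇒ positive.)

-279

Σ = (-301) + (-165) + (-15) + (-45) + (-32) = -558
Signed area = Σ/2 = -279 (negative ⇒ clockwise traversal).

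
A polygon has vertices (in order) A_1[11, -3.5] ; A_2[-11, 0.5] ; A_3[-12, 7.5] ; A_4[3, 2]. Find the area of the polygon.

94.25

Apply Gauss's area formula: 2A = Σ (x_i·y_{i+1} − x_{i+1}·y_i), indices taken mod 4.
Cross-terms: -33, -76.5, -46.5, -32.5  ⇒  Σ = -188.5
Area = |Σ|/2 = 94.25.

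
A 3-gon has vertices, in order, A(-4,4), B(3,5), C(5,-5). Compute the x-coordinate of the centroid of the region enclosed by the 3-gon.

4/3

Apply Gauss's area formula. First the cross-terms c_i = x_i·y_{i+1} − x_{i+1}·y_i:
  -32, -40, 0  ⇒  2A = -72, A = -36.
Then Σ (x_i + x_{i+1})·c_i = -288, so x̄ = -288 / (6·(-36)) = 4/3.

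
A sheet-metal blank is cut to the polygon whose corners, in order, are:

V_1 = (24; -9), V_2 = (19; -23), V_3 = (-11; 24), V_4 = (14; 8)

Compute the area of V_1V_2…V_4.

Apply the shoelace formula: 2A = Σ (x_i·y_{i+1} − x_{i+1}·y_i), indices taken mod 4.
V_1→V_2: (24)(-23) − (19)(-9) = -381
V_2→V_3: (19)(24) − (-11)(-23) = 203
V_3→V_4: (-11)(8) − (14)(24) = -424
V_4→V_1: (14)(-9) − (24)(8) = -318
Σ = -920
Area = |Σ|/2 = 460.

460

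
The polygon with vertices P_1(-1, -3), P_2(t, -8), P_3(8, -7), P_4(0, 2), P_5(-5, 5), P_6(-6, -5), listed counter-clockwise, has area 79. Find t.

2

Write out the shoelace sum; only the two edges meeting at P_2 involve t:
2·Area = [((-1)·(-8) − t·(-3)) + (t·(-7) − 8·(-8))] + 94
       = -4·t + 166 = 158
⇒ t = 2.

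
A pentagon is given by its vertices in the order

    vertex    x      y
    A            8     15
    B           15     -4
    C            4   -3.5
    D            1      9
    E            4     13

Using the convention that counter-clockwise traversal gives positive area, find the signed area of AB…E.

Apply the surveyor's formula: 2A = Σ (x_i·y_{i+1} − x_{i+1}·y_i), indices taken mod 5.
Σ = (-257) + (-36.5) + (39.5) + (-23) + (-44) = -321
Signed area = Σ/2 = -160.5 (negative ⇒ clockwise traversal).

-160.5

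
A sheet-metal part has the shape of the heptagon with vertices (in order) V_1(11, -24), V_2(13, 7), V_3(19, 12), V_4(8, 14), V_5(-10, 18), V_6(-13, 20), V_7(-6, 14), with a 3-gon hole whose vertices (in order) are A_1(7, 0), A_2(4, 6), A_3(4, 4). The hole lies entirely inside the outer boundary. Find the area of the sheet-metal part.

Outer boundary:
Apply Gauss's area formula: 2A = Σ (x_i·y_{i+1} − x_{i+1}·y_i), indices taken mod 7.
Σ = (389) + (23) + (170) + (284) + (34) + (-62) + (-10) = 828
Area = |Σ|/2 = 414.
Hole:
Apply the shoelace formula: 2A = Σ (x_i·y_{i+1} − x_{i+1}·y_i), indices taken mod 3.
Σ = (42) + (-8) + (-28) = 6
Area = |Σ|/2 = 3.
Net area = 414 − 3 = 411.

411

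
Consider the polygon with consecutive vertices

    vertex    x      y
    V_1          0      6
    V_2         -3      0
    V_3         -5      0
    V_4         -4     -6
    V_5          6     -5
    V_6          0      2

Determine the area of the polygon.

58

Σ = (18) + (0) + (30) + (56) + (12) + (0) = 116
Area = |Σ|/2 = 58.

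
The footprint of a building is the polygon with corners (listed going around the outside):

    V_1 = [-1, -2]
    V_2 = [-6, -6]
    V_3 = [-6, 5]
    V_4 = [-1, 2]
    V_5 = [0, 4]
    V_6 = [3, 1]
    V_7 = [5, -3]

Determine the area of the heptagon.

Σ = (-6) + (-66) + (-7) + (-4) + (-12) + (-14) + (-13) = -122
Area = |Σ|/2 = 61.

61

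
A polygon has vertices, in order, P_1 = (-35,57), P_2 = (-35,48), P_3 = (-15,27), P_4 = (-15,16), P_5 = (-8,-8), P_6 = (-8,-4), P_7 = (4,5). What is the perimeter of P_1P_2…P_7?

158

|P_1P_2| = √((0)² + (-9)²) = √81 = 9
|P_2P_3| = √((20)² + (-21)²) = √841 = 29
|P_3P_4| = √((0)² + (-11)²) = √121 = 11
|P_4P_5| = √((7)² + (-24)²) = √625 = 25
|P_5P_6| = √((0)² + (4)²) = √16 = 4
|P_6P_7| = √((12)² + (9)²) = √225 = 15
|P_7P_1| = √((-39)² + (52)²) = √4225 = 65
Perimeter = 9 + 29 + 11 + 25 + 4 + 15 + 65 = 158.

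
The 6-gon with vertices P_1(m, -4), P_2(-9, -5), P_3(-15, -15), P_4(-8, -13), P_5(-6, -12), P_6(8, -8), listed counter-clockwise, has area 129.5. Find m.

10

Write out the shoelace sum; only the two edges meeting at P_1 involve m:
2·Area = [(8·(-4) − m·(-8)) + (m·(-5) − (-9)·(-4))] + 297
       = 3·m + 229 = 259
⇒ m = 10.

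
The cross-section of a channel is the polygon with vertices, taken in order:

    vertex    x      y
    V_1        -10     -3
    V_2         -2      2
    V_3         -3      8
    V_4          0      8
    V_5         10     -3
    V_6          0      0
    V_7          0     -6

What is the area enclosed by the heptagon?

100

Apply the shoelace formula: 2A = Σ (x_i·y_{i+1} − x_{i+1}·y_i), indices taken mod 7.
Σ = (-26) + (-10) + (-24) + (-80) + (0) + (0) + (-60) = -200
Area = |Σ|/2 = 100.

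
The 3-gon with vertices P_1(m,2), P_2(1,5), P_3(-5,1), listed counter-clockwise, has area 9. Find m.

1

Write out the shoelace sum; only the two edges meeting at P_1 involve m:
2·Area = [((-5)·2 − m·1) + (m·5 − 1·2)] + 26
       = 4·m + 14 = 18
⇒ m = 1.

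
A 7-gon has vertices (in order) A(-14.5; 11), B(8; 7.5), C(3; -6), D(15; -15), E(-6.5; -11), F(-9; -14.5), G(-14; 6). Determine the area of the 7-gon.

Cross-terms: -196.75, -70.5, 45, -262.5, -4.75, -257, -67  ⇒  Σ = -813.5
Area = |Σ|/2 = 406.75.

406.75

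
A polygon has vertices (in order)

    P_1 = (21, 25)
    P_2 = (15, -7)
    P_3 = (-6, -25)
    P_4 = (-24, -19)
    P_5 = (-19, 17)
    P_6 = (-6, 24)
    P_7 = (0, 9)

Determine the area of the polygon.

Apply the shoelace (surveyor's) formula: 2A = Σ (x_i·y_{i+1} − x_{i+1}·y_i), indices taken mod 7.
Cross-terms: -522, -417, -486, -769, -354, -54, -189  ⇒  Σ = -2791
Area = |Σ|/2 = 1395.5.

1395.5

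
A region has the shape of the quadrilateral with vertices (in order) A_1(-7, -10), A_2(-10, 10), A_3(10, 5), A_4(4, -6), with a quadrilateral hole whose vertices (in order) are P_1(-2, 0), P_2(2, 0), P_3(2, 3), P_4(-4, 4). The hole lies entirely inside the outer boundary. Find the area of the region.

Outer boundary:
Apply the shoelace formula: 2A = Σ (x_i·y_{i+1} − x_{i+1}·y_i), indices taken mod 4.
Σ = (-170) + (-150) + (-80) + (-82) = -482
Area = |Σ|/2 = 241.
Hole:
Σ = (0) + (6) + (20) + (8) = 34
Area = |Σ|/2 = 17.
Net area = 241 − 17 = 224.

224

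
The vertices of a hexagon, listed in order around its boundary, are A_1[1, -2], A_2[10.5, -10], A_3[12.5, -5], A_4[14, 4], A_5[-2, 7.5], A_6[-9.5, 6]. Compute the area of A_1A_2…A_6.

194.375

A_1→A_2: (1)(-10) − (10.5)(-2) = 11
A_2→A_3: (10.5)(-5) − (12.5)(-10) = 72.5
A_3→A_4: (12.5)(4) − (14)(-5) = 120
A_4→A_5: (14)(7.5) − (-2)(4) = 113
A_5→A_6: (-2)(6) − (-9.5)(7.5) = 59.25
A_6→A_1: (-9.5)(-2) − (1)(6) = 13
Σ = 388.75
Area = |Σ|/2 = 194.375.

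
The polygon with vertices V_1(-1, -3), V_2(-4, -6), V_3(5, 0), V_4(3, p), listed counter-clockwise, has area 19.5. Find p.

4

The doubled signed area Σ (x_i y_{i+1} − x_{i+1} y_i) is linear in p.
With p=0 it equals 15; the coefficient of p is 6 (from the two edges through V_4).
So 6·p + 15 = 2·19.5 = 39 ⇒ p = 4.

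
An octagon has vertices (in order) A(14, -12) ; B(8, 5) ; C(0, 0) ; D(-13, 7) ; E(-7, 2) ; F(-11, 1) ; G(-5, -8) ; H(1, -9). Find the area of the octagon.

232

Σ = (166) + (0) + (0) + (23) + (15) + (93) + (53) + (114) = 464
Area = |Σ|/2 = 232.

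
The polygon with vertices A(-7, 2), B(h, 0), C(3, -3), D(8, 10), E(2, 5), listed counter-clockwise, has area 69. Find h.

-5

The doubled signed area Σ (x_i y_{i+1} − x_{i+1} y_i) is linear in h.
With h=0 it equals 113; the coefficient of h is -5 (from the two edges through B).
So -5·h + 113 = 2·69 = 138 ⇒ h = -5.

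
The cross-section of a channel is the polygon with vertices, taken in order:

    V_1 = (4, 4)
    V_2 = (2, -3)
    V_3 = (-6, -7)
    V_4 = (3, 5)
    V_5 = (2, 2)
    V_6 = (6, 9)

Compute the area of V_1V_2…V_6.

Cross-terms: -20, -32, -9, -4, 6, -12  ⇒  Σ = -71
Area = |Σ|/2 = 35.5.

35.5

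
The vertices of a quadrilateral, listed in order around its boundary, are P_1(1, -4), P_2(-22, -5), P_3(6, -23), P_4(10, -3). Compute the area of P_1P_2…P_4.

309

Apply Gauss's area formula: 2A = Σ (x_i·y_{i+1} − x_{i+1}·y_i), indices taken mod 4.
Σ = (-93) + (536) + (212) + (-37) = 618
Area = |Σ|/2 = 309.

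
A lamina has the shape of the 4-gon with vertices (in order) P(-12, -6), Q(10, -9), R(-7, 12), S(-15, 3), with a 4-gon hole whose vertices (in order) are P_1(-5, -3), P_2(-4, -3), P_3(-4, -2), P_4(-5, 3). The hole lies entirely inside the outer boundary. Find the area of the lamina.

Outer boundary:
Apply the surveyor's formula: 2A = Σ (x_i·y_{i+1} − x_{i+1}·y_i), indices taken mod 4.
Σ = (168) + (57) + (159) + (126) = 510
Area = |Σ|/2 = 255.
Hole:
P_1→P_2: (-5)(-3) − (-4)(-3) = 3
P_2→P_3: (-4)(-2) − (-4)(-3) = -4
P_3→P_4: (-4)(3) − (-5)(-2) = -22
P_4→P_1: (-5)(-3) − (-5)(3) = 30
Σ = 7
Area = |Σ|/2 = 3.5.
Net area = 255 − 3.5 = 251.5.

251.5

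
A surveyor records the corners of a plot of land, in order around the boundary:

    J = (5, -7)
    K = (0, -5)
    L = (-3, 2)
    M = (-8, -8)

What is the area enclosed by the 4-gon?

Apply the shoelace formula: 2A = Σ (x_i·y_{i+1} − x_{i+1}·y_i), indices taken mod 4.
J→K: (5)(-5) − (0)(-7) = -25
K→L: (0)(2) − (-3)(-5) = -15
L→M: (-3)(-8) − (-8)(2) = 40
M→J: (-8)(-7) − (5)(-8) = 96
Σ = 96
Area = |Σ|/2 = 48.

48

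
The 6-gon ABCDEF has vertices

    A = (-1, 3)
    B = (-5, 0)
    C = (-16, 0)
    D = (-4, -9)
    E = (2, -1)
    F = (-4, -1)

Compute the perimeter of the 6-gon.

52

|AB| = √((-4)² + (-3)²) = √25 = 5
|BC| = √((-11)² + (0)²) = √121 = 11
|CD| = √((12)² + (-9)²) = √225 = 15
|DE| = √((6)² + (8)²) = √100 = 10
|EF| = √((-6)² + (0)²) = √36 = 6
|FA| = √((3)² + (4)²) = √25 = 5
Perimeter = 5 + 11 + 15 + 10 + 6 + 5 = 52.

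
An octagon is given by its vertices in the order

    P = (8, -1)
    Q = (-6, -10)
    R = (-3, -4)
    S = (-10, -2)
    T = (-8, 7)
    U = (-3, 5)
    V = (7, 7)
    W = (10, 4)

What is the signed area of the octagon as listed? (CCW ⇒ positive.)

-185.5

Σ = (-86) + (-6) + (-34) + (-86) + (-19) + (-56) + (-42) + (-42) = -371
Signed area = Σ/2 = -185.5 (negative ⇒ clockwise traversal).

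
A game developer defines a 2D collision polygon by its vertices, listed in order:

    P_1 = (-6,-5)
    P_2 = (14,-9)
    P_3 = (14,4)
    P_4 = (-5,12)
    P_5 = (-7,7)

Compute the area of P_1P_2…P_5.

Apply the shoelace (surveyor's) formula: 2A = Σ (x_i·y_{i+1} − x_{i+1}·y_i), indices taken mod 5.
Σ = (124) + (182) + (188) + (49) + (77) = 620
Area = |Σ|/2 = 310.

310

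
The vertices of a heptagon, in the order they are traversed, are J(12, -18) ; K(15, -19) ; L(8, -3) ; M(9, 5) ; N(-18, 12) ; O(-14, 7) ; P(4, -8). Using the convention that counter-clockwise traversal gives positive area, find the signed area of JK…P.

282

Apply the shoelace (surveyor's) formula: 2A = Σ (x_i·y_{i+1} − x_{i+1}·y_i), indices taken mod 7.
Cross-terms: 42, 107, 67, 198, 42, 84, 24  ⇒  Σ = 564
Signed area = Σ/2 = 282 (positive ⇒ counter-clockwise traversal).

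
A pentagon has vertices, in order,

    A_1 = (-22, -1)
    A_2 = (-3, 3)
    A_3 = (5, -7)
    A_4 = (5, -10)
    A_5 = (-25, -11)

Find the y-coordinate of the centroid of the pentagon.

Apply the shoelace formula. First the cross-terms c_i = x_i·y_{i+1} − x_{i+1}·y_i:
  -69, 6, -15, -305, -217  ⇒  2A = -600, A = -300.
Then Σ (y_i + y_{i+1})·c_i = 9102, so ȳ = 9102 / (6·(-300)) = -1517/300.

-1517/300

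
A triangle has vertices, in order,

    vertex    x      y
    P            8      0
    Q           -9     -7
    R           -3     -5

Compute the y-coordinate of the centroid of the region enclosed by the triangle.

Apply the surveyor's formula. First the cross-terms c_i = x_i·y_{i+1} − x_{i+1}·y_i:
  -56, 24, 40  ⇒  2A = 8, A = 4.
Then Σ (y_i + y_{i+1})·c_i = -96, so ȳ = -96 / (6·4) = -4.

-4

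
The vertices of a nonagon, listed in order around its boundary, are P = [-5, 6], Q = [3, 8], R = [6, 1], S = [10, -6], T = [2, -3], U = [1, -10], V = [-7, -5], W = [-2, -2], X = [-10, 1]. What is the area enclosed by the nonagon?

166

Σ = (-58) + (-45) + (-46) + (-18) + (-17) + (-75) + (4) + (-22) + (-55) = -332
Area = |Σ|/2 = 166.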